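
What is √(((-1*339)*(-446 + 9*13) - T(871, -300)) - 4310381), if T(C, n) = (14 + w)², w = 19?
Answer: I*√4199939 ≈ 2049.4*I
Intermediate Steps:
T(C, n) = 1089 (T(C, n) = (14 + 19)² = 33² = 1089)
√(((-1*339)*(-446 + 9*13) - T(871, -300)) - 4310381) = √(((-1*339)*(-446 + 9*13) - 1*1089) - 4310381) = √((-339*(-446 + 117) - 1089) - 4310381) = √((-339*(-329) - 1089) - 4310381) = √((111531 - 1089) - 4310381) = √(110442 - 4310381) = √(-4199939) = I*√4199939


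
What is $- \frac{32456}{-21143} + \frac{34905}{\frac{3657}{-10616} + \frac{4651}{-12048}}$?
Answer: $- \frac{11798483268132376}{246935841617} \approx -47780.0$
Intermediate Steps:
$- \frac{32456}{-21143} + \frac{34905}{\frac{3657}{-10616} + \frac{4651}{-12048}} = \left(-32456\right) \left(- \frac{1}{21143}\right) + \frac{34905}{3657 \left(- \frac{1}{10616}\right) + 4651 \left(- \frac{1}{12048}\right)} = \frac{32456}{21143} + \frac{34905}{- \frac{3657}{10616} - \frac{4651}{12048}} = \frac{32456}{21143} + \frac{34905}{- \frac{11679319}{15987696}} = \frac{32456}{21143} + 34905 \left(- \frac{15987696}{11679319}\right) = \frac{32456}{21143} - \frac{558050528880}{11679319} = - \frac{11798483268132376}{246935841617}$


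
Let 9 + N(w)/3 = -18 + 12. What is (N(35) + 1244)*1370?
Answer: 1642630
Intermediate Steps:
N(w) = -45 (N(w) = -27 + 3*(-18 + 12) = -27 + 3*(-6) = -27 - 18 = -45)
(N(35) + 1244)*1370 = (-45 + 1244)*1370 = 1199*1370 = 1642630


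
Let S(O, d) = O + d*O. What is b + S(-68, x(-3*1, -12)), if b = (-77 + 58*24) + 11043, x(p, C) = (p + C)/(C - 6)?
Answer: 36700/3 ≈ 12233.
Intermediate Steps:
x(p, C) = (C + p)/(-6 + C)
S(O, d) = O + O*d
b = 12358 (b = (-77 + 1392) + 11043 = 1315 + 11043 = 12358)
b + S(-68, x(-3*1, -12)) = 12358 - 68*(1 + (-12 - 3*1)/(-6 - 12)) = 12358 - 68*(1 + (-12 - 3)/(-18)) = 12358 - 68*(1 - 1/18*(-15)) = 12358 - 68*(1 + 5/6) = 12358 - 68*11/6 = 12358 - 374/3 = 36700/3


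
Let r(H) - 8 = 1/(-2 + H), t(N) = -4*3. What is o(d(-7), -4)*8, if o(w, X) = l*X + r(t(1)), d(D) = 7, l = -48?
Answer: 11196/7 ≈ 1599.4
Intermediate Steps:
t(N) = -12
r(H) = 8 + 1/(-2 + H)
o(w, X) = 111/14 - 48*X (o(w, X) = -48*X + (-15 + 8*(-12))/(-2 - 12) = -48*X + (-15 - 96)/(-14) = -48*X - 1/14*(-111) = -48*X + 111/14 = 111/14 - 48*X)
o(d(-7), -4)*8 = (111/14 - 48*(-4))*8 = (111/14 + 192)*8 = (2799/14)*8 = 11196/7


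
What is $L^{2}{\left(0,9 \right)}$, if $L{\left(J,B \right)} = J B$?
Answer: $0$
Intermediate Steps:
$L{\left(J,B \right)} = B J$
$L^{2}{\left(0,9 \right)} = \left(9 \cdot 0\right)^{2} = 0^{2} = 0$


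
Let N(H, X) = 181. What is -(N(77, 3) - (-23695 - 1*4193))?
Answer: -28069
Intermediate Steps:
-(N(77, 3) - (-23695 - 1*4193)) = -(181 - (-23695 - 1*4193)) = -(181 - (-23695 - 4193)) = -(181 - 1*(-27888)) = -(181 + 27888) = -1*28069 = -28069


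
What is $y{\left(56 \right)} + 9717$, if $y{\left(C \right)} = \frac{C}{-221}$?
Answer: $\frac{2147401}{221} \approx 9716.8$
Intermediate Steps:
$y{\left(C \right)} = - \frac{C}{221}$ ($y{\left(C \right)} = C \left(- \frac{1}{221}\right) = - \frac{C}{221}$)
$y{\left(56 \right)} + 9717 = \left(- \frac{1}{221}\right) 56 + 9717 = - \frac{56}{221} + 9717 = \frac{2147401}{221}$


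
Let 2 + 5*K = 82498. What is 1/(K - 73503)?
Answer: -5/285019 ≈ -1.7543e-5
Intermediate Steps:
K = 82496/5 (K = -⅖ + (⅕)*82498 = -⅖ + 82498/5 = 82496/5 ≈ 16499.)
1/(K - 73503) = 1/(82496/5 - 73503) = 1/(-285019/5) = -5/285019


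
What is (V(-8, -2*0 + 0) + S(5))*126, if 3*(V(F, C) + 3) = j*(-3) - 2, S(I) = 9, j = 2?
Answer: 420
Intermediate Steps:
V(F, C) = -17/3 (V(F, C) = -3 + (2*(-3) - 2)/3 = -3 + (-6 - 2)/3 = -3 + (⅓)*(-8) = -3 - 8/3 = -17/3)
(V(-8, -2*0 + 0) + S(5))*126 = (-17/3 + 9)*126 = (10/3)*126 = 420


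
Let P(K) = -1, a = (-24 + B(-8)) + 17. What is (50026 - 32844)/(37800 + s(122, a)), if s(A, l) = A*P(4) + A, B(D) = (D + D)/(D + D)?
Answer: 8591/18900 ≈ 0.45455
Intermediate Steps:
B(D) = 1 (B(D) = (2*D)/((2*D)) = (2*D)*(1/(2*D)) = 1)
a = -6 (a = (-24 + 1) + 17 = -23 + 17 = -6)
s(A, l) = 0 (s(A, l) = A*(-1) + A = -A + A = 0)
(50026 - 32844)/(37800 + s(122, a)) = (50026 - 32844)/(37800 + 0) = 17182/37800 = 17182*(1/37800) = 8591/18900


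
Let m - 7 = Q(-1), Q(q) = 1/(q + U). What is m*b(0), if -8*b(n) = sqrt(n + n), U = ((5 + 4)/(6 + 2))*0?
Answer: 0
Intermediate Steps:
U = 0 (U = (9/8)*0 = 0)
b(n) = -sqrt(2)*sqrt(n)/8 (b(n) = -sqrt(n + n)/8 = -sqrt(2)*sqrt(n)/8)
Q(q) = 1/q (Q(q) = 1/(q + 0) = 1/q)
m = 6 (m = 7 + 1/(-1) = 7 - 1 = 6)
m*b(0) = 6*(-sqrt(2)*sqrt(0)/8) = 6*(-1/8*sqrt(2)*0) = 6*0 = 0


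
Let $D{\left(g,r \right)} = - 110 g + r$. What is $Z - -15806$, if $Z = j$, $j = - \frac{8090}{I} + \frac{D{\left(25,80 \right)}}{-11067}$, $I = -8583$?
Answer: $\frac{500497913602}{31662687} \approx 15807.0$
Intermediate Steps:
$D{\left(g,r \right)} = r - 110 g$
$j = \frac{37482880}{31662687}$ ($j = - \frac{8090}{-8583} + \frac{80 - 2750}{-11067} = \left(-8090\right) \left(- \frac{1}{8583}\right) + \left(80 - 2750\right) \left(- \frac{1}{11067}\right) = \frac{8090}{8583} - - \frac{890}{3689} = \frac{8090}{8583} + \frac{890}{3689} = \frac{37482880}{31662687} \approx 1.1838$)
$Z = \frac{37482880}{31662687} \approx 1.1838$
$Z - -15806 = \frac{37482880}{31662687} - -15806 = \frac{37482880}{31662687} + 15806 = \frac{500497913602}{31662687}$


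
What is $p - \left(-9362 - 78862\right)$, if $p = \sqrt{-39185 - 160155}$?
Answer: $88224 + 2 i \sqrt{49835} \approx 88224.0 + 446.48 i$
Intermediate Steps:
$p = 2 i \sqrt{49835}$ ($p = \sqrt{-199340} = 2 i \sqrt{49835} \approx 446.48 i$)
$p - \left(-9362 - 78862\right) = 2 i \sqrt{49835} - \left(-9362 - 78862\right) = 2 i \sqrt{49835} - -88224 = 2 i \sqrt{49835} + 88224 = 88224 + 2 i \sqrt{49835}$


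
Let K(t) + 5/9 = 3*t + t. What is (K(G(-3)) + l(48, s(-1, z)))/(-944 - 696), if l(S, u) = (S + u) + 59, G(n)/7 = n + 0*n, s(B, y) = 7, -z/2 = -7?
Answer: -53/2952 ≈ -0.017954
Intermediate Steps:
z = 14 (z = -2*(-7) = 14)
G(n) = 7*n (G(n) = 7*(n + 0*n) = 7*(n + 0) = 7*n)
l(S, u) = 59 + S + u
K(t) = -5/9 + 4*t (K(t) = -5/9 + (3*t + t) = -5/9 + 4*t)
(K(G(-3)) + l(48, s(-1, z)))/(-944 - 696) = ((-5/9 + 4*(7*(-3))) + (59 + 48 + 7))/(-944 - 696) = ((-5/9 + 4*(-21)) + 114)/(-1640) = ((-5/9 - 84) + 114)*(-1/1640) = (-761/9 + 114)*(-1/1640) = (265/9)*(-1/1640) = -53/2952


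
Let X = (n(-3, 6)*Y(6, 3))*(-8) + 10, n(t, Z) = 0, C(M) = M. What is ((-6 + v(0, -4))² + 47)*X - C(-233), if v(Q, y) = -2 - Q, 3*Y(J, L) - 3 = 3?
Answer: 1343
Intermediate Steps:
Y(J, L) = 2 (Y(J, L) = 1 + (⅓)*3 = 1 + 1 = 2)
X = 10 (X = (0*2)*(-8) + 10 = 0*(-8) + 10 = 0 + 10 = 10)
((-6 + v(0, -4))² + 47)*X - C(-233) = ((-6 + (-2 - 1*0))² + 47)*10 - 1*(-233) = ((-6 + (-2 + 0))² + 47)*10 + 233 = ((-6 - 2)² + 47)*10 + 233 = ((-8)² + 47)*10 + 233 = (64 + 47)*10 + 233 = 111*10 + 233 = 1110 + 233 = 1343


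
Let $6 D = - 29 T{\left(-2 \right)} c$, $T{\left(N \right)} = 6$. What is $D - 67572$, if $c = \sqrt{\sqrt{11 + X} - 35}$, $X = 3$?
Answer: $-67572 - 29 i \sqrt{35 - \sqrt{14}} \approx -67572.0 - 162.14 i$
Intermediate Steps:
$c = \sqrt{-35 + \sqrt{14}}$ ($c = \sqrt{\sqrt{11 + 3} - 35} = \sqrt{\sqrt{14} - 35} = \sqrt{-35 + \sqrt{14}} \approx 5.5909 i$)
$D = - 29 \sqrt{-35 + \sqrt{14}}$ ($D = \frac{\left(-29\right) 6 \sqrt{-35 + \sqrt{14}}}{6} = \frac{\left(-174\right) \sqrt{-35 + \sqrt{14}}}{6} = - 29 \sqrt{-35 + \sqrt{14}} \approx - 162.14 i$)
$D - 67572 = - 29 i \sqrt{35 - \sqrt{14}} - 67572 = -67572 - 29 i \sqrt{35 - \sqrt{14}}$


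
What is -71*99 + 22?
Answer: -7007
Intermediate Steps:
-71*99 + 22 = -7029 + 22 = -7007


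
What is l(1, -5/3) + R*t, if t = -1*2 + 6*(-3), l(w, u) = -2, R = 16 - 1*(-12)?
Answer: -562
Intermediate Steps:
R = 28 (R = 16 + 12 = 28)
t = -20 (t = -2 - 18 = -20)
l(1, -5/3) + R*t = -2 + 28*(-20) = -2 - 560 = -562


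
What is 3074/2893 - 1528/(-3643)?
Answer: 15619086/10539199 ≈ 1.4820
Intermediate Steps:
3074/2893 - 1528/(-3643) = 3074*(1/2893) - 1528*(-1/3643) = 3074/2893 + 1528/3643 = 15619086/10539199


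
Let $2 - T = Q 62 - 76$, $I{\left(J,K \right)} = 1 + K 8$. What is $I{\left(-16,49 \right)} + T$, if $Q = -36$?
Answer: $2703$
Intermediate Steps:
$I{\left(J,K \right)} = 1 + 8 K$
$T = 2310$ ($T = 2 - \left(\left(-36\right) 62 - 76\right) = 2 - \left(-2232 - 76\right) = 2 - -2308 = 2 + 2308 = 2310$)
$I{\left(-16,49 \right)} + T = \left(1 + 8 \cdot 49\right) + 2310 = \left(1 + 392\right) + 2310 = 393 + 2310 = 2703$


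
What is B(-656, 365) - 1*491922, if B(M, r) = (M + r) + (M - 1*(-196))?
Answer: -492673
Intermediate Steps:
B(M, r) = 196 + r + 2*M (B(M, r) = (M + r) + (M + 196) = (M + r) + (196 + M) = 196 + r + 2*M)
B(-656, 365) - 1*491922 = (196 + 365 + 2*(-656)) - 1*491922 = (196 + 365 - 1312) - 491922 = -751 - 491922 = -492673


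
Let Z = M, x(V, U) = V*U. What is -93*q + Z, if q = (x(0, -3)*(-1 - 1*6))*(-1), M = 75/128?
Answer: 75/128 ≈ 0.58594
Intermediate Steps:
x(V, U) = U*V
M = 75/128 (M = 75*(1/128) = 75/128 ≈ 0.58594)
Z = 75/128 ≈ 0.58594
q = 0 (q = ((-3*0)*(-1 - 1*6))*(-1) = (0*(-1 - 6))*(-1) = (0*(-7))*(-1) = 0*(-1) = 0)
-93*q + Z = -93*0 + 75/128 = 0 + 75/128 = 75/128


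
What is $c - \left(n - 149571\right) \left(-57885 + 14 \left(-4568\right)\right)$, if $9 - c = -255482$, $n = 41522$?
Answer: $-13164110522$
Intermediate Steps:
$c = 255491$ ($c = 9 - -255482 = 9 + 255482 = 255491$)
$c - \left(n - 149571\right) \left(-57885 + 14 \left(-4568\right)\right) = 255491 - \left(41522 - 149571\right) \left(-57885 + 14 \left(-4568\right)\right) = 255491 - - 108049 \left(-57885 - 63952\right) = 255491 - \left(-108049\right) \left(-121837\right) = 255491 - 13164366013 = -13164110522$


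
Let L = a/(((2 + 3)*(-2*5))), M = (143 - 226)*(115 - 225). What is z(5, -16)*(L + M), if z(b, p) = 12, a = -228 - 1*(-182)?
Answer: 2739276/25 ≈ 1.0957e+5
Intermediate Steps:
a = -46 (a = -228 + 182 = -46)
M = 9130 (M = -83*(-110) = 9130)
L = 23/25 (L = -46*(-1/(10*(2 + 3))) = -46/(5*(-10)) = -46/(-50) = -46*(-1/50) = 23/25 ≈ 0.92000)
z(5, -16)*(L + M) = 12*(23/25 + 9130) = 12*(228273/25) = 2739276/25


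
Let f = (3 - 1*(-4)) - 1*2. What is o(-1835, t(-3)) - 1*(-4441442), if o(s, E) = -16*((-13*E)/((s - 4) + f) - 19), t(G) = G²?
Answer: 4073080146/917 ≈ 4.4417e+6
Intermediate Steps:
f = 5 (f = (3 + 4) - 2 = 7 - 2 = 5)
o(s, E) = 304 + 208*E/(1 + s) (o(s, E) = -16*((-13*E)/((s - 4) + 5) - 19) = -16*((-13*E)/((-4 + s) + 5) - 19) = -16*((-13*E)/(1 + s) - 19) = -16*(-13*E/(1 + s) - 19) = -16*(-19 - 13*E/(1 + s)) = 304 + 208*E/(1 + s))
o(-1835, t(-3)) - 1*(-4441442) = 16*(19 + 13*(-3)² + 19*(-1835))/(1 - 1835) - 1*(-4441442) = 16*(19 + 13*9 - 34865)/(-1834) + 4441442 = 16*(-1/1834)*(19 + 117 - 34865) + 4441442 = 16*(-1/1834)*(-34729) + 4441442 = 277832/917 + 4441442 = 4073080146/917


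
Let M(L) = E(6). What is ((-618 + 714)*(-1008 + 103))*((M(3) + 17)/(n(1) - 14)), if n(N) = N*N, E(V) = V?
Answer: 1998240/13 ≈ 1.5371e+5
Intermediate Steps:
n(N) = N²
M(L) = 6
((-618 + 714)*(-1008 + 103))*((M(3) + 17)/(n(1) - 14)) = ((-618 + 714)*(-1008 + 103))*((6 + 17)/(1² - 14)) = (96*(-905))*(23/(1 - 14)) = -1998240/(-13) = -1998240*(-1)/13 = -86880*(-23/13) = 1998240/13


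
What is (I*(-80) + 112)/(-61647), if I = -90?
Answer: -7312/61647 ≈ -0.11861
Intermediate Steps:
(I*(-80) + 112)/(-61647) = (-90*(-80) + 112)/(-61647) = (7200 + 112)*(-1/61647) = 7312*(-1/61647) = -7312/61647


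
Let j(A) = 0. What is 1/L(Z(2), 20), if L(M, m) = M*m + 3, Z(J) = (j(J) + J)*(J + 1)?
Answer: 1/123 ≈ 0.0081301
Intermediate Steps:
Z(J) = J*(1 + J) (Z(J) = (0 + J)*(J + 1) = J*(1 + J))
L(M, m) = 3 + M*m
1/L(Z(2), 20) = 1/(3 + (2*(1 + 2))*20) = 1/(3 + (2*3)*20) = 1/(3 + 6*20) = 1/(3 + 120) = 1/123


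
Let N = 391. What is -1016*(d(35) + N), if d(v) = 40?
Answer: -437896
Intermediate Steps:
-1016*(d(35) + N) = -1016*(40 + 391) = -1016*431 = -437896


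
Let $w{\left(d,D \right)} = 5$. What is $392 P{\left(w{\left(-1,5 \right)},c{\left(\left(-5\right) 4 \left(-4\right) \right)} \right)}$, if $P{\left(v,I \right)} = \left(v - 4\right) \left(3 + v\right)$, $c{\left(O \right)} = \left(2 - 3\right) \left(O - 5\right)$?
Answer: $3136$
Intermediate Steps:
$c{\left(O \right)} = 5 - O$ ($c{\left(O \right)} = - (-5 + O) = 5 - O$)
$P{\left(v,I \right)} = \left(-4 + v\right) \left(3 + v\right)$
$392 P{\left(w{\left(-1,5 \right)},c{\left(\left(-5\right) 4 \left(-4\right) \right)} \right)} = 392 \left(-12 + 5^{2} - 5\right) = 392 \left(-12 + 25 - 5\right) = 392 \cdot 8 = 3136$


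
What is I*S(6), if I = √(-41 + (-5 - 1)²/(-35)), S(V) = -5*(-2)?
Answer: 2*I*√51485/7 ≈ 64.829*I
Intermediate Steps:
S(V) = 10
I = I*√51485/35 (I = √(-41 + (-6)²*(-1/35)) = √(-41 + 36*(-1/35)) = √(-41 - 36/35) = √(-1471/35) = I*√51485/35 ≈ 6.4829*I)
I*S(6) = (I*√51485/35)*10 = 2*I*√51485/7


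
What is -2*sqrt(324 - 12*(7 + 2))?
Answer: -12*sqrt(6) ≈ -29.394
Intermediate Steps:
-2*sqrt(324 - 12*(7 + 2)) = -2*sqrt(324 - 12*9) = -2*sqrt(324 - 108) = -12*sqrt(6)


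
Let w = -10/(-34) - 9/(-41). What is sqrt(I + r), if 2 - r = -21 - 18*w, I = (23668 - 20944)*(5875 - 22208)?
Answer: I*sqrt(21614157248353)/697 ≈ 6670.2*I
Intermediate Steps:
w = 358/697 (w = -10*(-1/34) - 9*(-1/41) = 5/17 + 9/41 = 358/697 ≈ 0.51363)
I = -44491092 (I = 2724*(-16333) = -44491092)
r = 22475/697 (r = 2 - (-21 - 18*358/697) = 2 - (-21 - 6444/697) = 2 - 1*(-21081/697) = 2 + 21081/697 = 22475/697 ≈ 32.245)
sqrt(I + r) = sqrt(-44491092 + 22475/697) = sqrt(-31010268649/697) = I*sqrt(21614157248353)/697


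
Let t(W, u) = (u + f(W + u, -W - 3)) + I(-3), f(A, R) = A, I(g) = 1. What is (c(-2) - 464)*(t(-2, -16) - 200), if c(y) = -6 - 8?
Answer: 111374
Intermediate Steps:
c(y) = -14
t(W, u) = 1 + W + 2*u (t(W, u) = (u + (W + u)) + 1 = (W + 2*u) + 1 = 1 + W + 2*u)
(c(-2) - 464)*(t(-2, -16) - 200) = (-14 - 464)*((1 - 2 + 2*(-16)) - 200) = -478*((1 - 2 - 32) - 200) = -478*(-33 - 200) = -478*(-233) = 111374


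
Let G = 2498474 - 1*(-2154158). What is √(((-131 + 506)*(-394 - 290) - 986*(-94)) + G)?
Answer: 4*√280551 ≈ 2118.7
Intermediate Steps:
G = 4652632 (G = 2498474 + 2154158 = 4652632)
√(((-131 + 506)*(-394 - 290) - 986*(-94)) + G) = √(((-131 + 506)*(-394 - 290) - 986*(-94)) + 4652632) = √((375*(-684) + 92684) + 4652632) = √((-256500 + 92684) + 4652632) = √(-163816 + 4652632) = √4488816 = 4*√280551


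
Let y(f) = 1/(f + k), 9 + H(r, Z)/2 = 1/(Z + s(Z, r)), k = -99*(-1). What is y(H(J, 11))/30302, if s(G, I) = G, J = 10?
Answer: 11/27029384 ≈ 4.0696e-7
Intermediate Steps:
k = 99
H(r, Z) = -18 + 1/Z (H(r, Z) = -18 + 2/(Z + Z) = -18 + 2/((2*Z)) = -18 + 2*(1/(2*Z)) = -18 + 1/Z)
y(f) = 1/(99 + f) (y(f) = 1/(f + 99) = 1/(99 + f))
y(H(J, 11))/30302 = 1/((99 + (-18 + 1/11))*30302) = (1/30302)/(99 + (-18 + 1/11)) = (1/30302)/(99 - 197/11) = (1/30302)/(892/11) = (11/892)*(1/30302) = 11/27029384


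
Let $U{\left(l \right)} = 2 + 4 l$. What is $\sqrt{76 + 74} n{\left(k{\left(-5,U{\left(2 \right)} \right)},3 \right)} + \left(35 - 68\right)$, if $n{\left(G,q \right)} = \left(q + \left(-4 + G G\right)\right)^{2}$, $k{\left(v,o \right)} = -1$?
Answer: $-33$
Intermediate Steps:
$n{\left(G,q \right)} = \left(-4 + q + G^{2}\right)^{2}$ ($n{\left(G,q \right)} = \left(q + \left(-4 + G^{2}\right)\right)^{2} = \left(-4 + q + G^{2}\right)^{2}$)
$\sqrt{76 + 74} n{\left(k{\left(-5,U{\left(2 \right)} \right)},3 \right)} + \left(35 - 68\right) = \sqrt{76 + 74} \left(-4 + 3 + \left(-1\right)^{2}\right)^{2} + \left(35 - 68\right) = \sqrt{150} \left(-4 + 3 + 1\right)^{2} - 33 = 5 \sqrt{6} \cdot 0^{2} - 33 = 5 \sqrt{6} \cdot 0 - 33 = 0 - 33 = -33$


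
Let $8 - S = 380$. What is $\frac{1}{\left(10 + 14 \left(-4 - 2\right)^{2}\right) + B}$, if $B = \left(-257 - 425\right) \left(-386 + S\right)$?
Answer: $\frac{1}{517470} \approx 1.9325 \cdot 10^{-6}$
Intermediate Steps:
$S = -372$ ($S = 8 - 380 = -372$)
$B = 516956$ ($B = \left(-257 - 425\right) \left(-386 - 372\right) = \left(-682\right) \left(-758\right) = 516956$)
$\frac{1}{\left(10 + 14 \left(-4 - 2\right)^{2}\right) + B} = \frac{1}{\left(10 + 14 \left(-4 - 2\right)^{2}\right) + 516956} = \frac{1}{\left(10 + 14 \left(-6\right)^{2}\right) + 516956} = \frac{1}{\left(10 + 14 \cdot 36\right) + 516956} = \frac{1}{\left(10 + 504\right) + 516956} = \frac{1}{514 + 516956} = \frac{1}{517470}$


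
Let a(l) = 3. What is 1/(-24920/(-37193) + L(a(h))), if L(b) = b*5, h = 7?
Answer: 37193/582815 ≈ 0.063816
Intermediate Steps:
L(b) = 5*b
1/(-24920/(-37193) + L(a(h))) = 1/(-24920/(-37193) + 5*3) = 1/(-24920*(-1/37193) + 15) = 1/(24920/37193 + 15) = 1/(582815/37193) = 37193/582815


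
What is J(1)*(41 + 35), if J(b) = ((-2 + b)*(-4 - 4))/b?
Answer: 608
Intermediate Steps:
J(b) = (16 - 8*b)/b (J(b) = ((-2 + b)*(-8))/b = (16 - 8*b)/b)
J(1)*(41 + 35) = (-8 + 16/1)*(41 + 35) = (-8 + 16*1)*76 = (-8 + 16)*76 = 8*76 = 608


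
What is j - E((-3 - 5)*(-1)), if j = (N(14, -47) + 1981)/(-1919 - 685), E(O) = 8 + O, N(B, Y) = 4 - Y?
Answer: -10924/651 ≈ -16.780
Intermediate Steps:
j = -508/651 (j = ((4 - 1*(-47)) + 1981)/(-1919 - 685) = ((4 + 47) + 1981)/(-2604) = (51 + 1981)*(-1/2604) = 2032*(-1/2604) = -508/651 ≈ -0.78034)
j - E((-3 - 5)*(-1)) = -508/651 - (8 + (-3 - 5)*(-1)) = -508/651 - (8 - 8*(-1)) = -508/651 - (8 + 8) = -508/651 - 1*16 = -508/651 - 16 = -10924/651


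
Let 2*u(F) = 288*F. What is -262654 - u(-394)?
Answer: -205918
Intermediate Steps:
u(F) = 144*F (u(F) = (288*F)/2 = 144*F)
-262654 - u(-394) = -262654 - 144*(-394) = -262654 - 1*(-56736) = -262654 + 56736 = -205918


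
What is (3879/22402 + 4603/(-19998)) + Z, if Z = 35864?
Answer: 4016718541295/111998799 ≈ 35864.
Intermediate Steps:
(3879/22402 + 4603/(-19998)) + Z = (3879/22402 + 4603/(-19998)) + 35864 = (3879*(1/22402) + 4603*(-1/19998)) + 35864 = (3879/22402 - 4603/19998) + 35864 = -6386041/111998799 + 35864 = 4016718541295/111998799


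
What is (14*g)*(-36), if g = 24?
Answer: -12096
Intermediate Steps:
(14*g)*(-36) = (14*24)*(-36) = 336*(-36) = -12096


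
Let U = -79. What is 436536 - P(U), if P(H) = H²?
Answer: 430295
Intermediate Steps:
436536 - P(U) = 436536 - 1*(-79)² = 436536 - 1*6241 = 436536 - 6241 = 430295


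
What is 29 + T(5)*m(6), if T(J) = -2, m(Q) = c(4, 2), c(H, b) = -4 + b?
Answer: 33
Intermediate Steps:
m(Q) = -2 (m(Q) = -4 + 2 = -2)
29 + T(5)*m(6) = 29 - 2*(-2) = 29 + 4 = 33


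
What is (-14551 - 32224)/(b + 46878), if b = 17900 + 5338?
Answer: -46775/70116 ≈ -0.66711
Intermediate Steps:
b = 23238
(-14551 - 32224)/(b + 46878) = (-14551 - 32224)/(23238 + 46878) = -46775/70116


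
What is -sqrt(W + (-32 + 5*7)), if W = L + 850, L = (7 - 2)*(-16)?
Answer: -sqrt(773) ≈ -27.803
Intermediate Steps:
L = -80 (L = 5*(-16) = -80)
W = 770 (W = -80 + 850 = 770)
-sqrt(W + (-32 + 5*7)) = -sqrt(770 + (-32 + 5*7)) = -sqrt(770 + (-32 + 35)) = -sqrt(770 + 3) = -sqrt(773)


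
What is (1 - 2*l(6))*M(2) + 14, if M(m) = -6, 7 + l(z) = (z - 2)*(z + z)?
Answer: 500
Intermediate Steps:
l(z) = -7 + 2*z*(-2 + z) (l(z) = -7 + (z - 2)*(z + z) = -7 + (-2 + z)*(2*z) = -7 + 2*z*(-2 + z))
(1 - 2*l(6))*M(2) + 14 = (1 - 2*(-7 - 4*6 + 2*6²))*(-6) + 14 = (1 - 2*(-7 - 24 + 2*36))*(-6) + 14 = (1 - 2*(-7 - 24 + 72))*(-6) + 14 = (1 - 2*41)*(-6) + 14 = (1 - 82)*(-6) + 14 = -81*(-6) + 14 = 486 + 14 = 500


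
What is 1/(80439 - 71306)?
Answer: 1/9133 ≈ 0.00010949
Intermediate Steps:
1/(80439 - 71306) = 1/9133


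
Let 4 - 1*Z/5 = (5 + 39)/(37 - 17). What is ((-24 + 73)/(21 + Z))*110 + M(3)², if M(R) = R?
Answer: 566/3 ≈ 188.67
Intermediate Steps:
Z = 9 (Z = 20 - 5*(5 + 39)/(37 - 17) = 20 - 220/20 = 20 - 5*11/5 = 20 - 11 = 9)
((-24 + 73)/(21 + Z))*110 + M(3)² = ((-24 + 73)/(21 + 9))*110 + 3² = (49/30)*110 + 9 = 539/3 + 9 = 566/3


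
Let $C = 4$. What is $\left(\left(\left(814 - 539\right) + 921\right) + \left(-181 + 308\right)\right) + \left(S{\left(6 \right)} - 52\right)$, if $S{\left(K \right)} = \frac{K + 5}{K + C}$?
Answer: $\frac{12721}{10} \approx 1272.1$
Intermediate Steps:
$S{\left(K \right)} = \frac{5 + K}{4 + K}$ ($S{\left(K \right)} = \frac{K + 5}{K + 4} = \frac{5 + K}{4 + K}$)
$\left(\left(\left(814 - 539\right) + 921\right) + \left(-181 + 308\right)\right) + \left(S{\left(6 \right)} - 52\right) = \left(\left(\left(814 - 539\right) + 921\right) + \left(-181 + 308\right)\right) - \left(52 - \frac{5 + 6}{4 + 6}\right) = \left(\left(275 + 921\right) + 127\right) - \left(52 - \frac{1}{10} \cdot 11\right) = \left(1196 + 127\right) + \left(\frac{1}{10} \cdot 11 - 52\right) = 1323 + \left(\frac{11}{10} - 52\right) = 1323 - \frac{509}{10} = \frac{12721}{10}$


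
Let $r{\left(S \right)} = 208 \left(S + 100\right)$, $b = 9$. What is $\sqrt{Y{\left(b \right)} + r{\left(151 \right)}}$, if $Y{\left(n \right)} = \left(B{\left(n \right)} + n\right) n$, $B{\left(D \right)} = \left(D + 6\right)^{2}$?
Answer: $\sqrt{54314} \approx 233.05$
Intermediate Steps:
$B{\left(D \right)} = \left(6 + D\right)^{2}$
$r{\left(S \right)} = 20800 + 208 S$ ($r{\left(S \right)} = 208 \left(100 + S\right) = 20800 + 208 S$)
$Y{\left(n \right)} = n \left(n + \left(6 + n\right)^{2}\right)$ ($Y{\left(n \right)} = \left(\left(6 + n\right)^{2} + n\right) n = \left(n + \left(6 + n\right)^{2}\right) n = n \left(n + \left(6 + n\right)^{2}\right)$)
$\sqrt{Y{\left(b \right)} + r{\left(151 \right)}} = \sqrt{9 \left(9 + \left(6 + 9\right)^{2}\right) + \left(20800 + 208 \cdot 151\right)} = \sqrt{9 \left(9 + 15^{2}\right) + \left(20800 + 31408\right)} = \sqrt{9 \left(9 + 225\right) + 52208} = \sqrt{9 \cdot 234 + 52208} = \sqrt{2106 + 52208} = \sqrt{54314}$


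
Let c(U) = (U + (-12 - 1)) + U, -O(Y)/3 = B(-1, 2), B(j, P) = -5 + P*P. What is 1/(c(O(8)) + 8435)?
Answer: 1/8428 ≈ 0.00011865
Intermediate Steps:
B(j, P) = -5 + P²
O(Y) = 3 (O(Y) = -3*(-5 + 2²) = -3*(-5 + 4) = -3*(-1) = 3)
c(U) = -13 + 2*U (c(U) = (U - 13) + U = (-13 + U) + U = -13 + 2*U)
1/(c(O(8)) + 8435) = 1/((-13 + 2*3) + 8435) = 1/((-13 + 6) + 8435) = 1/(-7 + 8435) = 1/8428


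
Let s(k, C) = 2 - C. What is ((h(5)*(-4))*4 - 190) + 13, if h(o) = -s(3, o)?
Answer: -225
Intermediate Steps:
h(o) = -2 + o (h(o) = -(2 - o) = -2 + o)
((h(5)*(-4))*4 - 190) + 13 = (((-2 + 5)*(-4))*4 - 190) + 13 = ((3*(-4))*4 - 190) + 13 = (-12*4 - 190) + 13 = (-48 - 190) + 13 = -238 + 13 = -225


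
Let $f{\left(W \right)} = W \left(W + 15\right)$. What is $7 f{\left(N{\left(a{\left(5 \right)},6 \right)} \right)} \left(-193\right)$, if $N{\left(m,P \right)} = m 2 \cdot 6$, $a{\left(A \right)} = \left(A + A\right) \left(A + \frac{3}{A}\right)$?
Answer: $-623708064$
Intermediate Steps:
$a{\left(A \right)} = 2 A \left(A + \frac{3}{A}\right)$
$N{\left(m,P \right)} = 12 m$ ($N{\left(m,P \right)} = 2 m 6 = 12 m$)
$f{\left(W \right)} = W \left(15 + W\right)$
$7 f{\left(N{\left(a{\left(5 \right)},6 \right)} \right)} \left(-193\right) = 7 \cdot 12 \left(6 + 2 \cdot 5^{2}\right) \left(15 + 12 \left(6 + 2 \cdot 5^{2}\right)\right) \left(-193\right) = 7 \cdot 12 \left(6 + 2 \cdot 25\right) \left(15 + 12 \left(6 + 2 \cdot 25\right)\right) \left(-193\right) = 7 \cdot 12 \left(6 + 50\right) \left(15 + 12 \left(6 + 50\right)\right) \left(-193\right) = 7 \cdot 12 \cdot 56 \left(15 + 12 \cdot 56\right) \left(-193\right) = 7 \cdot 672 \left(15 + 672\right) \left(-193\right) = 7 \cdot 672 \cdot 687 \left(-193\right) = 7 \cdot 461664 \left(-193\right) = 3231648 \left(-193\right) = -623708064$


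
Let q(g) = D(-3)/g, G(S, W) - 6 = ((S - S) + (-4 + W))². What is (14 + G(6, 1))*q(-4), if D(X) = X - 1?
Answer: 29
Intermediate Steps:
D(X) = -1 + X
G(S, W) = 6 + (-4 + W)² (G(S, W) = 6 + ((S - S) + (-4 + W))² = 6 + (0 + (-4 + W))² = 6 + (-4 + W)²)
q(g) = -4/g (q(g) = (-1 - 3)/g = -4/g)
(14 + G(6, 1))*q(-4) = (14 + (6 + (-4 + 1)²))*(-4/(-4)) = (14 + (6 + (-3)²))*(-4*(-¼)) = (14 + (6 + 9))*1 = (14 + 15)*1 = 29*1 = 29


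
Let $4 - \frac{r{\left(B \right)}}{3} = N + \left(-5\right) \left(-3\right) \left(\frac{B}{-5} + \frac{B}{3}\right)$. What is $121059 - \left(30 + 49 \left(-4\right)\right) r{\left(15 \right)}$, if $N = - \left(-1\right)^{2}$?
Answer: $108609$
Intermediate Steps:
$N = -1$ ($N = \left(-1\right) 1 = -1$)
$r{\left(B \right)} = 15 - 6 B$ ($r{\left(B \right)} = 12 - 3 \left(-1 + \left(-5\right) \left(-3\right) \left(\frac{B}{-5} + \frac{B}{3}\right)\right) = 12 - 3 \left(-1 + 15 \left(B \left(- \frac{1}{5}\right) + B \frac{1}{3}\right)\right) = 12 - 3 \left(-1 + 15 \left(- \frac{B}{5} + \frac{B}{3}\right)\right) = 12 - 3 \left(-1 + 15 \frac{2 B}{15}\right) = 12 - 3 \left(-1 + 2 B\right) = 12 - \left(-3 + 6 B\right) = 15 - 6 B$)
$121059 - \left(30 + 49 \left(-4\right)\right) r{\left(15 \right)} = 121059 - \left(30 + 49 \left(-4\right)\right) \left(15 - 90\right) = 121059 - \left(30 - 196\right) \left(15 - 90\right) = 121059 - \left(-166\right) \left(-75\right) = 121059 - 12450 = 108609$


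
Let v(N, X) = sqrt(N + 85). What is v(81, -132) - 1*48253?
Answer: -48253 + sqrt(166) ≈ -48240.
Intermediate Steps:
v(N, X) = sqrt(85 + N)
v(81, -132) - 1*48253 = sqrt(85 + 81) - 1*48253 = sqrt(166) - 48253 = -48253 + sqrt(166)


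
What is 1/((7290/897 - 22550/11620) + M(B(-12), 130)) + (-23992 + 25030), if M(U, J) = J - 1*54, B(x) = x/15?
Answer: 29640129152/28554703 ≈ 1038.0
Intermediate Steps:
B(x) = x/15 (B(x) = x*(1/15) = x/15)
M(U, J) = -54 + J (M(U, J) = J - 54 = -54 + J)
1/((7290/897 - 22550/11620) + M(B(-12), 130)) + (-23992 + 25030) = 1/((7290/897 - 22550/11620) + (-54 + 130)) + (-23992 + 25030) = 1/((7290*(1/897) - 22550*1/11620) + 76) + 1038 = 1/((2430/299 - 2255/1162) + 76) + 1038 = 1/(2149415/347438 + 76) + 1038 = 1/(28554703/347438) + 1038 = 347438/28554703 + 1038 = 29640129152/28554703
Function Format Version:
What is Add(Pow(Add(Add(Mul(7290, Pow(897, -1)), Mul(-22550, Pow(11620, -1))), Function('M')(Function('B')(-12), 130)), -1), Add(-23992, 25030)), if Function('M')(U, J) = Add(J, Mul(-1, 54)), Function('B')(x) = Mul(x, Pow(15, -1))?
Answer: Rational(29640129152, 28554703) ≈ 1038.0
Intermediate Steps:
Function('B')(x) = Mul(Rational(1, 15), x) (Function('B')(x) = Mul(x, Rational(1, 15)) = Mul(Rational(1, 15), x))
Function('M')(U, J) = Add(-54, J) (Function('M')(U, J) = Add(J, -54) = Add(-54, J))
Add(Pow(Add(Add(Mul(7290, Pow(897, -1)), Mul(-22550, Pow(11620, -1))), Function('M')(Function('B')(-12), 130)), -1), Add(-23992, 25030)) = Add(Pow(Add(Add(Mul(7290, Pow(897, -1)), Mul(-22550, Pow(11620, -1))), Add(-54, 130)), -1), Add(-23992, 25030)) = Add(Pow(Add(Add(Mul(7290, Rational(1, 897)), Mul(-22550, Rational(1, 11620))), 76), -1), 1038) = Add(Pow(Add(Add(Rational(2430, 299), Rational(-2255, 1162)), 76), -1), 1038) = Add(Pow(Add(Rational(2149415, 347438), 76), -1), 1038) = Add(Pow(Rational(28554703, 347438), -1), 1038) = Add(Rational(347438, 28554703), 1038) = Rational(29640129152, 28554703)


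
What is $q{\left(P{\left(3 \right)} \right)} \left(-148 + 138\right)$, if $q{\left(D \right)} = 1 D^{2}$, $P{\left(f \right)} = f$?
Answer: $-90$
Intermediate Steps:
$q{\left(D \right)} = D^{2}$
$q{\left(P{\left(3 \right)} \right)} \left(-148 + 138\right) = 3^{2} \left(-148 + 138\right) = 9 \left(-10\right) = -90$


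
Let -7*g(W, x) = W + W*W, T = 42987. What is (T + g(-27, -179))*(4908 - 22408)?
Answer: -750517500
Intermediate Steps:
g(W, x) = -W/7 - W²/7 (g(W, x) = -(W + W*W)/7 = -(W + W²)/7 = -W/7 - W²/7)
(T + g(-27, -179))*(4908 - 22408) = (42987 - ⅐*(-27)*(1 - 27))*(4908 - 22408) = (42987 - ⅐*(-27)*(-26))*(-17500) = (42987 - 702/7)*(-17500) = (300207/7)*(-17500) = -750517500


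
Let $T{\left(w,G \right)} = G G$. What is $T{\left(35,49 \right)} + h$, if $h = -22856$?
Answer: $-20455$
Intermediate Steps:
$T{\left(w,G \right)} = G^{2}$
$T{\left(35,49 \right)} + h = 49^{2} - 22856 = 2401 - 22856 = -20455$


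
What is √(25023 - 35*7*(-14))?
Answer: √28453 ≈ 168.68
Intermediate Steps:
√(25023 - 35*7*(-14)) = √(25023 - 245*(-14)) = √(25023 + 3430) = √28453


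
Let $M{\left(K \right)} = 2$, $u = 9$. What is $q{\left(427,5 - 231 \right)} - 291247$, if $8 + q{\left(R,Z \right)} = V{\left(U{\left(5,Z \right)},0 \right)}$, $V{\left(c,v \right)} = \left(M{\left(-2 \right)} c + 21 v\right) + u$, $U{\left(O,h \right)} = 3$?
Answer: $-291240$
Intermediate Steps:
$V{\left(c,v \right)} = 9 + 2 c + 21 v$ ($V{\left(c,v \right)} = \left(2 c + 21 v\right) + 9 = 9 + 2 c + 21 v$)
$q{\left(R,Z \right)} = 7$ ($q{\left(R,Z \right)} = -8 + \left(9 + 2 \cdot 3 + 21 \cdot 0\right) = -8 + \left(9 + 6 + 0\right) = -8 + 15 = 7$)
$q{\left(427,5 - 231 \right)} - 291247 = 7 - 291247 = -291240$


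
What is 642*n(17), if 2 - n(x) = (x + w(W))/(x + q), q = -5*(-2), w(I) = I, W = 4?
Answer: 2354/3 ≈ 784.67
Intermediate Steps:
q = 10
n(x) = 2 - (4 + x)/(10 + x) (n(x) = 2 - (x + 4)/(x + 10) = 2 - (4 + x)/(10 + x))
642*n(17) = 642*((16 + 17)/(10 + 17)) = 642*(33/27) = 642*((1/27)*33) = 642*(11/9) = 2354/3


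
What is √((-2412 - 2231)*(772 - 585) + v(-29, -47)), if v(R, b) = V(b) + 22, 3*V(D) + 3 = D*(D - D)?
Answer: 2*I*√217055 ≈ 931.78*I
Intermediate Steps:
V(D) = -1 (V(D) = -1 + (D*(D - D))/3 = -1 + (D*0)/3 = -1 + (⅓)*0 = -1 + 0 = -1)
v(R, b) = 21 (v(R, b) = -1 + 22 = 21)
√((-2412 - 2231)*(772 - 585) + v(-29, -47)) = √((-2412 - 2231)*(772 - 585) + 21) = √(-4643*187 + 21) = √(-868241 + 21) = √(-868220) = 2*I*√217055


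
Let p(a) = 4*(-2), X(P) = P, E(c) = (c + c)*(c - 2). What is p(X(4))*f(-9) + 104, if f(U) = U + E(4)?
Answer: 48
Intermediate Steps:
E(c) = 2*c*(-2 + c) (E(c) = (2*c)*(-2 + c) = 2*c*(-2 + c))
p(a) = -8
f(U) = 16 + U (f(U) = U + 2*4*(-2 + 4) = U + 2*4*2 = U + 16 = 16 + U)
p(X(4))*f(-9) + 104 = -8*(16 - 9) + 104 = -8*7 + 104 = -56 + 104 = 48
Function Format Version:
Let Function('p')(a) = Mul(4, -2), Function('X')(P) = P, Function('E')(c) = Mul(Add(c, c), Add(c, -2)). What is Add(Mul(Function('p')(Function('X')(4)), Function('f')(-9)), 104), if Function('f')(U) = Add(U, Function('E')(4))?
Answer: 48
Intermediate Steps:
Function('E')(c) = Mul(2, c, Add(-2, c)) (Function('E')(c) = Mul(Mul(2, c), Add(-2, c)) = Mul(2, c, Add(-2, c)))
Function('p')(a) = -8
Function('f')(U) = Add(16, U) (Function('f')(U) = Add(U, Mul(2, 4, Add(-2, 4))) = Add(U, Mul(2, 4, 2)) = Add(U, 16) = Add(16, U))
Add(Mul(Function('p')(Function('X')(4)), Function('f')(-9)), 104) = Add(Mul(-8, Add(16, -9)), 104) = Add(Mul(-8, 7), 104) = Add(-56, 104) = 48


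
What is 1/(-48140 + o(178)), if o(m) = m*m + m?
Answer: -1/16278 ≈ -6.1433e-5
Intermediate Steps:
o(m) = m + m² (o(m) = m² + m = m + m²)
1/(-48140 + o(178)) = 1/(-48140 + 178*(1 + 178)) = 1/(-48140 + 178*179) = 1/(-48140 + 31862) = 1/(-16278) = -1/16278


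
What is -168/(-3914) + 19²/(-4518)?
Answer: -326965/8841726 ≈ -0.036980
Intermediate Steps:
-168/(-3914) + 19²/(-4518) = -168*(-1/3914) + 361*(-1/4518) = 84/1957 - 361/4518 = -326965/8841726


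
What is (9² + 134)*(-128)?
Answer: -27520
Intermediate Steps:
(9² + 134)*(-128) = (81 + 134)*(-128) = 215*(-128) = -27520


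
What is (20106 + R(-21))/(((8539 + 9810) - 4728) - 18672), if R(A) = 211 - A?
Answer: -20338/5051 ≈ -4.0265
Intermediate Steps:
(20106 + R(-21))/(((8539 + 9810) - 4728) - 18672) = (20106 + (211 - 1*(-21)))/(((8539 + 9810) - 4728) - 18672) = (20106 + (211 + 21))/((18349 - 4728) - 18672) = (20106 + 232)/(13621 - 18672) = 20338/(-5051) = 20338*(-1/5051) = -20338/5051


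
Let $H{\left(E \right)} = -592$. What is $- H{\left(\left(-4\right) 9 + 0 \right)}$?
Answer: $592$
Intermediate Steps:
$- H{\left(\left(-4\right) 9 + 0 \right)} = \left(-1\right) \left(-592\right) = 592$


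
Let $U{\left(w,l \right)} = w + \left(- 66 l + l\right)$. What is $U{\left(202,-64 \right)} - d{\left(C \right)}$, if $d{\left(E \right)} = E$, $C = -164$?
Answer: $4526$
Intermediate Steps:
$U{\left(w,l \right)} = w - 65 l$
$U{\left(202,-64 \right)} - d{\left(C \right)} = \left(202 - -4160\right) - -164 = \left(202 + 4160\right) + 164 = 4362 + 164 = 4526$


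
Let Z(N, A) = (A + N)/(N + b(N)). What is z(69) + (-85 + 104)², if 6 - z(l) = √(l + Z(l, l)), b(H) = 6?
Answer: 367 - √1771/5 ≈ 358.58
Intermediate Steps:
Z(N, A) = (A + N)/(6 + N) (Z(N, A) = (A + N)/(N + 6) = (A + N)/(6 + N))
z(l) = 6 - √(l + 2*l/(6 + l)) (z(l) = 6 - √(l + (l + l)/(6 + l)) = 6 - √(l + (2*l)/(6 + l)) = 6 - √(l + 2*l/(6 + l)))
z(69) + (-85 + 104)² = (6 - √(69*(8 + 69)/(6 + 69))) + (-85 + 104)² = (6 - √(69*77/75)) + 19² = (6 - √(69*(1/75)*77)) + 361 = (6 - √(1771/25)) + 361 = (6 - √1771/5) + 361 = 367 - √1771/5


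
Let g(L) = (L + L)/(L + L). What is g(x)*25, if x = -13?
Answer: 25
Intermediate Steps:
g(L) = 1 (g(L) = (2*L)/((2*L)) = (2*L)*(1/(2*L)) = 1)
g(x)*25 = 1*25 = 25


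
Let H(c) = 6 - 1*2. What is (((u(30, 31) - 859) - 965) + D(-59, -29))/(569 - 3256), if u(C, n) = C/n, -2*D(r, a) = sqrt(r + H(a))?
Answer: 56514/83297 + I*sqrt(55)/5374 ≈ 0.67846 + 0.00138*I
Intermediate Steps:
H(c) = 4 (H(c) = 6 - 2 = 4)
D(r, a) = -sqrt(4 + r)/2 (D(r, a) = -sqrt(r + 4)/2 = -sqrt(4 + r)/2)
(((u(30, 31) - 859) - 965) + D(-59, -29))/(569 - 3256) = (((30/31 - 859) - 965) - sqrt(4 - 59)/2)/(569 - 3256) = (((30*(1/31) - 859) - 965) - I*sqrt(55)/2)/(-2687) = (((30/31 - 859) - 965) - I*sqrt(55)/2)*(-1/2687) = ((-26599/31 - 965) - I*sqrt(55)/2)*(-1/2687) = (-56514/31 - I*sqrt(55)/2)*(-1/2687) = 56514/83297 + I*sqrt(55)/5374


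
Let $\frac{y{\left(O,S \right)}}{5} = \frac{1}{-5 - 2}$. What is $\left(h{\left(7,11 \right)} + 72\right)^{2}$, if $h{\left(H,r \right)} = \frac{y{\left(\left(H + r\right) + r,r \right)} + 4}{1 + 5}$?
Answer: $\frac{9284209}{1764} \approx 5263.2$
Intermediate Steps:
$y{\left(O,S \right)} = - \frac{5}{7}$ ($y{\left(O,S \right)} = \frac{5}{-5 - 2} = \frac{5}{-7} = 5 \left(- \frac{1}{7}\right) = - \frac{5}{7}$)
$h{\left(H,r \right)} = \frac{23}{42}$ ($h{\left(H,r \right)} = \frac{- \frac{5}{7} + 4}{1 + 5} = \frac{23}{7 \cdot 6} = \frac{23}{7} \cdot \frac{1}{6} = \frac{23}{42}$)
$\left(h{\left(7,11 \right)} + 72\right)^{2} = \left(\frac{23}{42} + 72\right)^{2} = \left(\frac{3047}{42}\right)^{2} = \frac{9284209}{1764}$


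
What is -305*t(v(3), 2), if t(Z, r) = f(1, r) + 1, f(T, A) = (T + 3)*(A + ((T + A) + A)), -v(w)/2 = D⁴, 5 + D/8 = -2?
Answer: -8845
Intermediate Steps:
D = -56 (D = -40 + 8*(-2) = -40 - 16 = -56)
v(w) = -19668992 (v(w) = -2*(-56)⁴ = -2*9834496 = -19668992)
f(T, A) = (3 + T)*(T + 3*A) (f(T, A) = (3 + T)*(A + ((A + T) + A)) = (3 + T)*(A + (T + 2*A)) = (3 + T)*(T + 3*A))
t(Z, r) = 5 + 12*r (t(Z, r) = (1² + 3*1 + 9*r + 3*r*1) + 1 = (1 + 3 + 9*r + 3*r) + 1 = (4 + 12*r) + 1 = 5 + 12*r)
-305*t(v(3), 2) = -305*(5 + 12*2) = -305*(5 + 24) = -305*29 = -8845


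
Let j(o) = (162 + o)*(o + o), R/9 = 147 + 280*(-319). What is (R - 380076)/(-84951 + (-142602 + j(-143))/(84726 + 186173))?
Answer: 320374097067/23013288985 ≈ 13.921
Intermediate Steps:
R = -802557 (R = 9*(147 + 280*(-319)) = 9*(147 - 89320) = 9*(-89173) = -802557)
j(o) = 2*o*(162 + o) (j(o) = (162 + o)*(2*o) = 2*o*(162 + o))
(R - 380076)/(-84951 + (-142602 + j(-143))/(84726 + 186173)) = (-802557 - 380076)/(-84951 + (-142602 + 2*(-143)*(162 - 143))/(84726 + 186173)) = -1182633/(-84951 + (-142602 + 2*(-143)*19)/270899) = -1182633/(-84951 + (-142602 - 5434)*(1/270899)) = -1182633/(-84951 - 148036*1/270899) = -1182633/(-84951 - 148036/270899) = -1182633/(-23013288985/270899) = -1182633*(-270899/23013288985) = 320374097067/23013288985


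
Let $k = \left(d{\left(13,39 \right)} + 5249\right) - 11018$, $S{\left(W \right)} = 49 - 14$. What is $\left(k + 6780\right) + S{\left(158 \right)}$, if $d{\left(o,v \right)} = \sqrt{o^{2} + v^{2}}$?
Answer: $1046 + 13 \sqrt{10} \approx 1087.1$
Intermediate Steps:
$S{\left(W \right)} = 35$
$k = -5769 + 13 \sqrt{10}$ ($k = \left(\sqrt{13^{2} + 39^{2}} + 5249\right) - 11018 = \left(\sqrt{169 + 1521} + 5249\right) - 11018 = \left(\sqrt{1690} + 5249\right) - 11018 = \left(13 \sqrt{10} + 5249\right) - 11018 = \left(5249 + 13 \sqrt{10}\right) - 11018 = -5769 + 13 \sqrt{10} \approx -5727.9$)
$\left(k + 6780\right) + S{\left(158 \right)} = \left(\left(-5769 + 13 \sqrt{10}\right) + 6780\right) + 35 = \left(1011 + 13 \sqrt{10}\right) + 35 = 1046 + 13 \sqrt{10}$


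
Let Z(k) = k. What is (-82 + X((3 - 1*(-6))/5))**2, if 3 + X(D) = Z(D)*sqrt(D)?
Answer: 903854/125 - 918*sqrt(5)/5 ≈ 6820.3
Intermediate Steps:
X(D) = -3 + D**(3/2) (X(D) = -3 + D*sqrt(D) = -3 + D**(3/2))
(-82 + X((3 - 1*(-6))/5))**2 = (-82 + (-3 + ((3 - 1*(-6))/5)**(3/2)))**2 = (-82 + (-3 + ((3 + 6)*(1/5))**(3/2)))**2 = (-82 + (-3 + (9*(1/5))**(3/2)))**2 = (-82 + (-3 + (9/5)**(3/2)))**2 = (-82 + (-3 + 27*sqrt(5)/25))**2 = (-85 + 27*sqrt(5)/25)**2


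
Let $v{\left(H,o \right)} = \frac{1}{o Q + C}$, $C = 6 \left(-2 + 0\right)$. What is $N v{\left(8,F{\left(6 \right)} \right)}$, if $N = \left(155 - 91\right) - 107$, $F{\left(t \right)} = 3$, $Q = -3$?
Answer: $\frac{43}{21} \approx 2.0476$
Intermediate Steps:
$C = -12$ ($C = 6 \left(-2\right) = -12$)
$v{\left(H,o \right)} = \frac{1}{-12 - 3 o}$ ($v{\left(H,o \right)} = \frac{1}{o \left(-3\right) - 12} = \frac{1}{- 3 o - 12} = \frac{1}{-12 - 3 o}$)
$N = -43$ ($N = 64 - 107 = -43$)
$N v{\left(8,F{\left(6 \right)} \right)} = - 43 \left(- \frac{1}{12 + 3 \cdot 3}\right) = - 43 \left(- \frac{1}{12 + 9}\right) = - 43 \left(- \frac{1}{21}\right) = - 43 \left(\left(-1\right) \frac{1}{21}\right) = \left(-43\right) \left(- \frac{1}{21}\right) = \frac{43}{21}$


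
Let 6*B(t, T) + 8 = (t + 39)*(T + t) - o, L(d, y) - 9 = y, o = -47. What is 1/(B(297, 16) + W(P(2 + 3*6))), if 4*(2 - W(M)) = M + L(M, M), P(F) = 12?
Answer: 4/70113 ≈ 5.7051e-5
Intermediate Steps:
L(d, y) = 9 + y
B(t, T) = 13/2 + (39 + t)*(T + t)/6 (B(t, T) = -4/3 + ((t + 39)*(T + t) - 1*(-47))/6 = -4/3 + ((39 + t)*(T + t) + 47)/6 = -4/3 + (47 + (39 + t)*(T + t))/6 = -4/3 + (47/6 + (39 + t)*(T + t)/6) = 13/2 + (39 + t)*(T + t)/6)
W(M) = -¼ - M/2 (W(M) = 2 - (M + (9 + M))/4 = 2 - (9 + 2*M)/4 = 2 + (-9/4 - M/2) = -¼ - M/2)
1/(B(297, 16) + W(P(2 + 3*6))) = 1/((13/2 + (⅙)*297² + (13/2)*16 + (13/2)*297 + (⅙)*16*297) + (-¼ - ½*12)) = 1/((13/2 + (⅙)*88209 + 104 + 3861/2 + 792) + (-¼ - 6)) = 1/((13/2 + 29403/2 + 104 + 3861/2 + 792) - 25/4) = 1/(35069/2 - 25/4) = 1/(70113/4) = 4/70113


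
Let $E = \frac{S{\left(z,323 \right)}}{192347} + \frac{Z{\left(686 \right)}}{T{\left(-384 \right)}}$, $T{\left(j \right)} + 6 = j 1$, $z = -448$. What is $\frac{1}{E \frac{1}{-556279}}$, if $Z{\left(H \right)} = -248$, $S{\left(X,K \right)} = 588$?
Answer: $- \frac{20864726378535}{23965688} \approx -8.7061 \cdot 10^{5}$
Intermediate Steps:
$T{\left(j \right)} = -6 + j$ ($T{\left(j \right)} = -6 + j 1 = -6 + j$)
$E = \frac{23965688}{37507665}$ ($E = \frac{588}{192347} - \frac{248}{-6 - 384} = 588 \cdot \frac{1}{192347} - \frac{248}{-390} = \frac{588}{192347} - - \frac{124}{195} = \frac{588}{192347} + \frac{124}{195} = \frac{23965688}{37507665} \approx 0.63895$)
$\frac{1}{E \frac{1}{-556279}} = \frac{1}{\frac{23965688}{37507665} \frac{1}{-556279}} = \frac{1}{\frac{23965688}{37507665} \left(- \frac{1}{556279}\right)} = \frac{1}{- \frac{23965688}{20864726378535}} = - \frac{20864726378535}{23965688}$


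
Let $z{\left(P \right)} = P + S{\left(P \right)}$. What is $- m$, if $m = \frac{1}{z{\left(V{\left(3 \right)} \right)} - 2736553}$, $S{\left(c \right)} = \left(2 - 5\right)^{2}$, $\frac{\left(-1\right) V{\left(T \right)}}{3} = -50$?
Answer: $\frac{1}{2736394} \approx 3.6544 \cdot 10^{-7}$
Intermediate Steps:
$V{\left(T \right)} = 150$ ($V{\left(T \right)} = \left(-3\right) \left(-50\right) = 150$)
$S{\left(c \right)} = 9$ ($S{\left(c \right)} = \left(2 - 5\right)^{2} = \left(-3\right)^{2} = 9$)
$z{\left(P \right)} = 9 + P$ ($z{\left(P \right)} = P + 9 = 9 + P$)
$m = - \frac{1}{2736394}$ ($m = \frac{1}{\left(9 + 150\right) - 2736553} = \frac{1}{159 - 2736553} = \frac{1}{-2736394} = - \frac{1}{2736394} \approx -3.6544 \cdot 10^{-7}$)
$- m = \left(-1\right) \left(- \frac{1}{2736394}\right) = \frac{1}{2736394}$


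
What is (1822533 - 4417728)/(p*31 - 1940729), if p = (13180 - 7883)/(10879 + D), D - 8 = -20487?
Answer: 24913872000/18631162607 ≈ 1.3372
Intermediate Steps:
D = -20479 (D = 8 - 20487 = -20479)
p = -5297/9600 (p = (13180 - 7883)/(10879 - 20479) = 5297/(-9600) = 5297*(-1/9600) = -5297/9600 ≈ -0.55177)
(1822533 - 4417728)/(p*31 - 1940729) = (1822533 - 4417728)/(-5297/9600*31 - 1940729) = -2595195/(-164207/9600 - 1940729) = -2595195/(-18631162607/9600) = -2595195*(-9600/18631162607) = 24913872000/18631162607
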